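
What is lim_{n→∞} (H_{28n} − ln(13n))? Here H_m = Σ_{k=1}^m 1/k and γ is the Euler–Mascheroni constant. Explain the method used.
lim = ln(28/13) + γ

By Euler-Maclaurin, H_m = ln m + γ + O(1/m). So
  H_{28n} − ln(13n) = ln(28n) + γ − ln(13n) + O(1/n)
                       = ln(28/13) + γ + O(1/n).
Hence the limit is ln(28/13) + γ.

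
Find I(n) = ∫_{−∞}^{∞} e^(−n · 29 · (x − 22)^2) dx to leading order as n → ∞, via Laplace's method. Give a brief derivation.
I(n) = sqrt(π/(29n))

Here φ(x) = 29 · (x − 22)^2 has its unique minimum at x* = 22 with φ(x*) = 0 and φ''(x*) = 58. Laplace's method gives
  I(n) ~ e^(−n φ(x*)) · sqrt(2π / (n · φ''(x*))) = sqrt(2π / (58n)) = sqrt(π/(29n)).
This is exact: substituting u = (x − 22)·sqrt(29n) gives I(n) = (1/sqrt(29n)) ∫_{−∞}^{∞} e^(−u^2) du = sqrt(π/(29n)).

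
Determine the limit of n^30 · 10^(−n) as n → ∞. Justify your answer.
lim = 0

Exponentials with base > 1 dominate every fixed polynomial: for any fixed c, n^c / 10^n → 0 as n → ∞ (e.g. by the ratio test, or by writing 10^n = e^(n ln 10) and noting e^(n ln 10) / n^c → ∞). Hence n^30 · 10^(−n) = n^30 / 10^n → 0.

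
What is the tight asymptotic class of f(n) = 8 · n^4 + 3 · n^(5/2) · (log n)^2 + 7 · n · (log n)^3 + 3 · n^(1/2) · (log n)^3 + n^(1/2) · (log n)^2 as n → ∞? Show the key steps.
f(n) ∈ Θ(n^4)

Compare the terms by growth order. For large n, n^a · (log n)^b dominates n^a' · (log n)^b' iff a > a', or (a = a' and b > b'). Ranking the 5 terms shows the dominant one is 8 · n^4. Hence f(n) ∈ Θ(n^4).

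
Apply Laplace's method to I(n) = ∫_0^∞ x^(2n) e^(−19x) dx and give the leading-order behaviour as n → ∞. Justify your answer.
I(n) ~ (sqrt(2π·2n) / 19) · (2n/(19e))^(2n)

Write the integrand as exp(2n ln x − 19x) and set f(x) = 2n ln x − 19x. Then f'(x) = 2n/x − 19 = 0 at x* = 2n/19, and f''(x*) = −2n/x*^2 = −19^2/(2n). Laplace's method (interior maximum) gives
  I(n) ~ e^(f(x*)) · sqrt(2π / |f''(x*)|)
        = exp(2n ln(2n/19) − 2n) · sqrt(2π · 2n / 19^2)
        = (2n/19)^(2n) e^(−2n) · sqrt(2π·2n) / 19
        = (sqrt(2π·2n) / 19) · (2n/(19e))^(2n).
This matches Γ(2n+1)/19^(2n+1) with Stirling applied to Γ.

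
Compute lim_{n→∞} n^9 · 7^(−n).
lim = 0

Exponentials with base > 1 dominate every fixed polynomial: for any fixed c, n^c / 7^n → 0 as n → ∞ (e.g. by the ratio test, or by writing 7^n = e^(n ln 7) and noting e^(n ln 7) / n^c → ∞). Hence n^9 · 7^(−n) = n^9 / 7^n → 0.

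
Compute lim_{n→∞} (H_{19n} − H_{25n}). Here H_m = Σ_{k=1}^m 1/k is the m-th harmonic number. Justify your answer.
lim = ln(19/25)

Euler-Maclaurin gives H_m = ln m + γ + 1/(2m) + O(1/m^2). The γ and O(1/m) terms cancel in the difference:
  H_{19n} − H_{25n} = ln(19n) − ln(25n) + O(1/n) = ln(19/25) + O(1/n).
Hence the limit is ln(19/25).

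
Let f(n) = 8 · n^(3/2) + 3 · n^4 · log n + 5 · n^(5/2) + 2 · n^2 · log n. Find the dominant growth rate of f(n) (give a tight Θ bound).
f(n) ∈ Θ(n^4 · log n)

Compare the terms by growth order. For large n, n^a · (log n)^b dominates n^a' · (log n)^b' iff a > a', or (a = a' and b > b'). Ranking the 4 terms shows the dominant one is 3 · n^4 · log n. Hence f(n) ∈ Θ(n^4 · log n).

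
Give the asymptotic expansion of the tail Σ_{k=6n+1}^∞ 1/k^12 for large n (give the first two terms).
Σ_{k>6n} 1/k^12 = 1/(11 · (6n)^11) − 1/(2 · (6n)^12) + O(1/(6n)^13)

Compare to the integral: ∫_{6n}^∞ x^(−12) dx = [−x^(−11)/11]_{6n}^∞ = 1/((12−1)·(6n)^11). The Euler-Maclaurin correction adds −f(6n)/2 = −1/(2·(6n)^12). Euler-Maclaurin then gives
  Σ_{k>6n} 1/k^12 = ∫_{6n}^∞ dx/x^12 − 1/(2·(6n)^12) + O(1/(6n)^13).
(Equivalently this is ζ(12) − Σ_{k≤6n} 1/k^12.)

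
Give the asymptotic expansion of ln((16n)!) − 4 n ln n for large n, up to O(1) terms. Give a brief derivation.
ln((16n)!) − 4 n ln n = 12 n ln n + 16(ln 16 − 1) n + (1/2) ln(2π·16n) + O(1/n)

Stirling: ln((16n)!) = 16n ln(16n) − 16n + (1/2) ln(2π·16n) + O(1/n).
Expand 16n ln(16n) = 16n (ln n + ln 16) = 16n ln n + 16n ln 16.
Subtract 4n ln n: leading term is (16 − 4) n ln n = 12 n ln n. The next term is 16n ln 16 − 16n = 16(ln 16 − 1) n. Then the (1/2) ln(2π·16n) correction.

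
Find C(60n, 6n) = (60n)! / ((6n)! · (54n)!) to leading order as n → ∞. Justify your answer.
C(60n, 6n) ~ (10000000000/387420489)^(6n) · sqrt(5/(9π·6n))

Write N = 6n. Apply Stirling to each factorial:
  (10N)! ~ sqrt(2π·10N) · (10N/e)^(10N),
  N! ~ sqrt(2π N) · (N/e)^N,
  (9N)! ~ sqrt(2π·9N) · (9N/e)^(9N).
The exponential factors combine to (10N)^(10N) / (N^N · (9N)^(9N)) = 10^(10N)/9^(9N) = (10^10/9^9)^N = (10000000000/387420489)^N.
The square-root prefactors combine to sqrt(2π·10N) / (sqrt(2π N)·sqrt(2π·9N)) = sqrt(10 / (2π·9·N)) = sqrt(5/(9π·6n)).
Substituting N = 6n: C(60n, 6n) ~ (10000000000/387420489)^(6n) · sqrt(5/(9π·6n)).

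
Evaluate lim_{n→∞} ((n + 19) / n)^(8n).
lim = e^152

Rewrite as (1 + 19/n)^(8n). By the standard limit (1 + x/n)^n → e^x, we have (1 + 19/n)^n → e^19, and raising to the 8th power gives e^152.
More precisely, ln[(1 + 19/n)^(8n)] = 8n · ln(1 + 19/n) = 8n · (19/n + O(1/n^2)) = 152 + O(1/n) → 152.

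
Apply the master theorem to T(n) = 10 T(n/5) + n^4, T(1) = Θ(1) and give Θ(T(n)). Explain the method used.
T(n) = Θ(n^4)

log_5 10 ≈ 1.431. f(n) = n^4 dominates n^(log_5 10) since 4 > 1.431, and the regularity condition a·f(n/b) = 10·(n/5)^4 = (10/625)·n^4 ≤ c·f(n) holds with c = 10/625 ≈ 0.016 < 1. So this is Case 3: T(n) = Θ(f(n)) = Θ(n^4).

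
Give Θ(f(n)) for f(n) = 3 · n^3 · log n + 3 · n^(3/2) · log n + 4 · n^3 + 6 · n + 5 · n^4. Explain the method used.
f(n) ∈ Θ(n^4)

Compare the terms by growth order. For large n, n^a · (log n)^b dominates n^a' · (log n)^b' iff a > a', or (a = a' and b > b'). Ranking the 5 terms shows the dominant one is 5 · n^4. Hence f(n) ∈ Θ(n^4).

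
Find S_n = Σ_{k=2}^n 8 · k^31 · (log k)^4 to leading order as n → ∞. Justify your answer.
S_n ~ n^32 · (log n)^4 / 4

By integral comparison, S_n = ∫_1^n 8 · x^31 · (log x)^4 dx + O(n^31 · (log n)^4). For the integral, the leading term of ∫_1^n x^31 (log x)^4 dx is n^32/32 · (log n)^4 (by repeated integration by parts; each step lowers the log-exponent and produces a relatively O(1/log n) correction). Hence S_n ~ n^32 · (log n)^4 / 4.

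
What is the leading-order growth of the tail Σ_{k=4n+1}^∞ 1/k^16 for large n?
Σ_{k>4n} 1/k^16 ~ 1/(15 · (4n)^15)

Compare to the integral: ∫_{4n}^∞ x^(−16) dx = [−x^(−15)/15]_{4n}^∞ = 1/((16−1)·(4n)^15). Euler-Maclaurin then gives
  Σ_{k>4n} 1/k^16 = ∫_{4n}^∞ dx/x^16 − 1/(2·(4n)^16) + O(1/(4n)^17).
(Equivalently this is ζ(16) − Σ_{k≤4n} 1/k^16.)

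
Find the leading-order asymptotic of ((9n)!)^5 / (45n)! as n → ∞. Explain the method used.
((9n)!)^5/(45n)! ~ ((2π·9n)^(4/2) / sqrt(5)) · 5^(−5·9n)  →  0

Write N = 9n. Stirling: N! ~ sqrt(2π N)(N/e)^N and (5N)! ~ sqrt(2π·5N)·(5N/e)^(5N).
  (N!)^5/(5N)! ~ (2π N)^(5/2) (N/e)^(5N) / [sqrt(2π·5N) (5N/e)^(5N)]
     = (2π N)^(5/2) / sqrt(2π·5N) · (N/(5N))^(5N)
     = (2π N)^((5−1)/2) / sqrt(5) · 5^(−5N).
Since 5^5 > 1, the factor 5^(−5N) decays exponentially, so the ratio → 0. Substituting N = 9n gives the stated form.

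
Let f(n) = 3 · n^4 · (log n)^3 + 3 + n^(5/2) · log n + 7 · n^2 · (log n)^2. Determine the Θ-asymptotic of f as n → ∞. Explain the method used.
f(n) ∈ Θ(n^4 · (log n)^3)

Compare the terms by growth order. For large n, n^a · (log n)^b dominates n^a' · (log n)^b' iff a > a', or (a = a' and b > b'). Ranking the 4 terms shows the dominant one is 3 · n^4 · (log n)^3. Hence f(n) ∈ Θ(n^4 · (log n)^3).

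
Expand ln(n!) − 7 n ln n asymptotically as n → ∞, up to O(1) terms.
ln(n!) − 7 n ln n = −6 n ln n − n + (1/2) ln(2π n) + O(1/n)

Stirling: ln((n)!) = n ln(n) − n + (1/2) ln(2π·n) + O(1/n).
Here n ln(n) = n ln n.
Subtract 7n ln n: leading term is (1 − 7) n ln n = −6 n ln n. The next term is −n. Then the (1/2) ln(2π·n) correction.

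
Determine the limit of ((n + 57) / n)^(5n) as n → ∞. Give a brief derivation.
lim = e^285

Rewrite as (1 + 57/n)^(5n). By the standard limit (1 + x/n)^n → e^x, we have (1 + 57/n)^n → e^57, and raising to the 5th power gives e^285.
More precisely, ln[(1 + 57/n)^(5n)] = 5n · ln(1 + 57/n) = 5n · (57/n + O(1/n^2)) = 285 + O(1/n) → 285.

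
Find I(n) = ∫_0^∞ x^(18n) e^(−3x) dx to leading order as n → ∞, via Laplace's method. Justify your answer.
I(n) ~ (sqrt(2π·18n) / 3) · (18n/(3e))^(18n)

Write the integrand as exp(18n ln x − 3x) and set f(x) = 18n ln x − 3x. Then f'(x) = 18n/x − 3 = 0 at x* = 18n/3, and f''(x*) = −18n/x*^2 = −3^2/(18n). Laplace's method (interior maximum) gives
  I(n) ~ e^(f(x*)) · sqrt(2π / |f''(x*)|)
        = exp(18n ln(18n/3) − 18n) · sqrt(2π · 18n / 3^2)
        = (18n/3)^(18n) e^(−18n) · sqrt(2π·18n) / 3
        = (sqrt(2π·18n) / 3) · (18n/(3e))^(18n).
This matches Γ(18n+1)/3^(18n+1) with Stirling applied to Γ.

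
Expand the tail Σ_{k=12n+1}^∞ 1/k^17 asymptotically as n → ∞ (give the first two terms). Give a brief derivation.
Σ_{k>12n} 1/k^17 = 1/(16 · (12n)^16) − 1/(2 · (12n)^17) + O(1/(12n)^18)

Compare to the integral: ∫_{12n}^∞ x^(−17) dx = [−x^(−16)/16]_{12n}^∞ = 1/((17−1)·(12n)^16). The Euler-Maclaurin correction adds −f(12n)/2 = −1/(2·(12n)^17). Euler-Maclaurin then gives
  Σ_{k>12n} 1/k^17 = ∫_{12n}^∞ dx/x^17 − 1/(2·(12n)^17) + O(1/(12n)^18).
(Equivalently this is ζ(17) − Σ_{k≤12n} 1/k^17.)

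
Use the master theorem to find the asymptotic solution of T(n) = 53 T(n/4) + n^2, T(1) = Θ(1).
T(n) = Θ(n^(log_4 53))

Master theorem: compare f(n) = n^2 to n^(log_4 53) where log_4 53 ≈ 2.864. Since 2 < log_4 53, we have f(n) = O(n^(log_4 53 − ε)) for some ε > 0 — Case 1. Hence T(n) = Θ(n^(log_4 53)).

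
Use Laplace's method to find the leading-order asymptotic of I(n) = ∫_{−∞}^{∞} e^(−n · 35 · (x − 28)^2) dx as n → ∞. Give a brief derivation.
I(n) = sqrt(π/(35n))

Here φ(x) = 35 · (x − 28)^2 has its unique minimum at x* = 28 with φ(x*) = 0 and φ''(x*) = 70. Laplace's method gives
  I(n) ~ e^(−n φ(x*)) · sqrt(2π / (n · φ''(x*))) = sqrt(2π / (70n)) = sqrt(π/(35n)).
This is exact: substituting u = (x − 28)·sqrt(35n) gives I(n) = (1/sqrt(35n)) ∫_{−∞}^{∞} e^(−u^2) du = sqrt(π/(35n)).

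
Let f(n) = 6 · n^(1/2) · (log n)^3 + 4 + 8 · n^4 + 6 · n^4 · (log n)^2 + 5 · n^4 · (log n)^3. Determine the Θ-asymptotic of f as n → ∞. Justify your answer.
f(n) ∈ Θ(n^4 · (log n)^3)

Compare the terms by growth order. For large n, n^a · (log n)^b dominates n^a' · (log n)^b' iff a > a', or (a = a' and b > b'). Ranking the 5 terms shows the dominant one is 5 · n^4 · (log n)^3. Hence f(n) ∈ Θ(n^4 · (log n)^3).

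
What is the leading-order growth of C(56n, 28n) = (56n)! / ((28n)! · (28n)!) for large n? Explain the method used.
C(56n, 28n) ~ (4)^(28n) · sqrt(1/(π·28n))

Write N = 28n. Apply Stirling to each factorial:
  (2N)! ~ sqrt(2π·2N) · (2N/e)^(2N),
  N! ~ sqrt(2π N) · (N/e)^N,
  (1N)! ~ sqrt(2π·1N) · (1N/e)^(1N).
The exponential factors combine to (2N)^(2N) / (N^N · (1N)^(1N)) = 2^(2N)/1^(1N) = (2^2/1^1)^N = (4)^N.
The square-root prefactors combine to sqrt(2π·2N) / (sqrt(2π N)·sqrt(2π·1N)) = sqrt(2 / (2π·1·N)) = sqrt(1/(π·28n)).
Substituting N = 28n: C(56n, 28n) ~ (4)^(28n) · sqrt(1/(π·28n)).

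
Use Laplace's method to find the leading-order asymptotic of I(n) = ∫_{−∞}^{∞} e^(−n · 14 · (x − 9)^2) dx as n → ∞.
I(n) = sqrt(π/(14n))

Here φ(x) = 14 · (x − 9)^2 has its unique minimum at x* = 9 with φ(x*) = 0 and φ''(x*) = 28. Laplace's method gives
  I(n) ~ e^(−n φ(x*)) · sqrt(2π / (n · φ''(x*))) = sqrt(2π / (28n)) = sqrt(π/(14n)).
This is exact: substituting u = (x − 9)·sqrt(14n) gives I(n) = (1/sqrt(14n)) ∫_{−∞}^{∞} e^(−u^2) du = sqrt(π/(14n)).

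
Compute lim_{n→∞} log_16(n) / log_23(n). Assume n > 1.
lim = ln(23) / ln(16) = log_16(23)

Change of base: log_16(n) = ln n / ln 16 and log_23(n) = ln n / ln 23. The ratio is (ln n / ln 16) · (ln 23 / ln n) = ln 23 / ln 16, a constant independent of n. So the limit is ln 23 / ln 16 = log_16(23).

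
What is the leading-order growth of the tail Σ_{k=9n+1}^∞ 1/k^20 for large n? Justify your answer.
Σ_{k>9n} 1/k^20 ~ 1/(19 · (9n)^19)

Compare to the integral: ∫_{9n}^∞ x^(−20) dx = [−x^(−19)/19]_{9n}^∞ = 1/((20−1)·(9n)^19). Euler-Maclaurin then gives
  Σ_{k>9n} 1/k^20 = ∫_{9n}^∞ dx/x^20 − 1/(2·(9n)^20) + O(1/(9n)^21).
(Equivalently this is ζ(20) − Σ_{k≤9n} 1/k^20.)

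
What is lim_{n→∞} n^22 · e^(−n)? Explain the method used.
lim = 0

Exponentials with base > 1 dominate every fixed polynomial: for any fixed c, n^c / e^n → 0 as n → ∞ (e.g. by the ratio test, or since e^n grows faster than any power of n). Hence n^22 · e^(−n) = n^22 / e^n → 0.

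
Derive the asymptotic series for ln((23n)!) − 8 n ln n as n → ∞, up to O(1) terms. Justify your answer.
ln((23n)!) − 8 n ln n = 15 n ln n + 23(ln 23 − 1) n + (1/2) ln(2π·23n) + O(1/n)

Stirling: ln((23n)!) = 23n ln(23n) − 23n + (1/2) ln(2π·23n) + O(1/n).
Expand 23n ln(23n) = 23n (ln n + ln 23) = 23n ln n + 23n ln 23.
Subtract 8n ln n: leading term is (23 − 8) n ln n = 15 n ln n. The next term is 23n ln 23 − 23n = 23(ln 23 − 1) n. Then the (1/2) ln(2π·23n) correction.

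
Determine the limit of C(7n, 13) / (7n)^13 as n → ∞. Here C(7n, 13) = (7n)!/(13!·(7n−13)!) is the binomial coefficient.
lim = 1/13! = 1/6227020800

With N = 7n → ∞: C(N, 13) / N^13 = [N(N−1)…(N−12)] / (13! · N^13) = (1/13!) · 1 · (1 − 1/(7n)) · … · (1 − 12/(7n)). Each factor → 1 as N → ∞, so the limit is 1/13! = 1/6227020800.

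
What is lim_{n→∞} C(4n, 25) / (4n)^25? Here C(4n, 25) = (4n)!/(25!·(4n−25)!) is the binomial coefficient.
lim = 1/25! = 1/15511210043330985984000000

With N = 4n → ∞: C(N, 25) / N^25 = [N(N−1)…(N−24)] / (25! · N^25) = (1/25!) · 1 · (1 − 1/(4n)) · … · (1 − 24/(4n)). Each factor → 1 as N → ∞, so the limit is 1/25! = 1/15511210043330985984000000.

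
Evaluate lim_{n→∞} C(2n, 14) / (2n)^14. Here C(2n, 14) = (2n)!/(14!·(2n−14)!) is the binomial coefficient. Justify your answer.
lim = 1/14! = 1/87178291200

With N = 2n → ∞: C(N, 14) / N^14 = [N(N−1)…(N−13)] / (14! · N^14) = (1/14!) · 1 · (1 − 1/(2n)) · … · (1 − 13/(2n)). Each factor → 1 as N → ∞, so the limit is 1/14! = 1/87178291200.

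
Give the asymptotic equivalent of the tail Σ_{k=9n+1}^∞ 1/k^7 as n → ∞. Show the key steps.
Σ_{k>9n} 1/k^7 ~ 1/(6 · (9n)^6)

Compare to the integral: ∫_{9n}^∞ x^(−7) dx = [−x^(−6)/6]_{9n}^∞ = 1/((7−1)·(9n)^6). Euler-Maclaurin then gives
  Σ_{k>9n} 1/k^7 = ∫_{9n}^∞ dx/x^7 − 1/(2·(9n)^7) + O(1/(9n)^8).
(Equivalently this is ζ(7) − Σ_{k≤9n} 1/k^7.)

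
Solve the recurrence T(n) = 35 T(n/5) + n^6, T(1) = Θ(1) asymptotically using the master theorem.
T(n) = Θ(n^6)

log_5 35 ≈ 2.209. f(n) = n^6 dominates n^(log_5 35) since 6 > 2.209, and the regularity condition a·f(n/b) = 35·(n/5)^6 = (35/15625)·n^6 ≤ c·f(n) holds with c = 35/15625 ≈ 0.00224 < 1. So this is Case 3: T(n) = Θ(f(n)) = Θ(n^6).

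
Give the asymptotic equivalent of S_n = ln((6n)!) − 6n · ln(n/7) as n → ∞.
S_n ~ 6n · (ln 42 − 1) + O(ln n)

Stirling: ln((6n)!) = 6n ln(6n) − 6n + O(ln n).
  S_n = 6n ln(6n) − 6n − 6n ln(n/7) + O(ln n)
      = 6n ln(6n) − 6n ln n + 6n ln 7 − 6n + O(ln n)
      = 6n ln 6 + 6n ln 7 − 6n + O(ln n)
      = 6n (ln 42 − 1) + O(ln n).
Numerically ln(42) − 1 ≈ 2.7377.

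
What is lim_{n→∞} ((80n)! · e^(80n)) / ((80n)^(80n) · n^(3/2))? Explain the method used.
lim = 0

Stirling: (80n)! ~ sqrt(2π·80n) · (80n/e)^(80n). Hence
  (80n)! · e^(80n) / (80n)^(80n) ~ sqrt(2π·80n).
Dividing by n^(3/2): sqrt(2π·80n) / n^(3/2) = sqrt(2π·80) · n^((1−3)/2), so the expression behaves like sqrt(2π·80) · n^((1−3)/2) → 0.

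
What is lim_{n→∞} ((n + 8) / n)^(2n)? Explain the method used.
lim = e^16

Rewrite as (1 + 8/n)^(2n). By the standard limit (1 + x/n)^n → e^x, we have (1 + 8/n)^n → e^8, and raising to the 2nd power gives e^16.
More precisely, ln[(1 + 8/n)^(2n)] = 2n · ln(1 + 8/n) = 2n · (8/n + O(1/n^2)) = 16 + O(1/n) → 16.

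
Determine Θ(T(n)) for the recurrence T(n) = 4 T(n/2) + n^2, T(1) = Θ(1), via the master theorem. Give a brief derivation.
T(n) = Θ(n^2 log n)

log_2 4 = 2, and f(n) = n^2 = Θ(n^(log_2 4)). This is Case 2 of the master theorem: T(n) = Θ(f(n) · log n) = Θ(n^2 log n).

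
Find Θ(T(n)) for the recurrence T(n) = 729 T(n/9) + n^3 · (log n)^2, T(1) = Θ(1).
T(n) = Θ(n^3 · (log n)^3)

Here log_9 729 = 3 and f(n) = n^3 · (log n)^2 = Θ(n^(log_9 729) · (log n)^2). This is the extended Case 2 of the master theorem (f matches the critical exponent up to log factors), giving T(n) = Θ(n^(log_9 729) · (log n)^(2+1)) = Θ(n^3 · (log n)^3).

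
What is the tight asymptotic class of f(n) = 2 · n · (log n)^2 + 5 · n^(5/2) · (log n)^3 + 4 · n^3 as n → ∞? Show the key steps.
f(n) ∈ Θ(n^3)

Compare the terms by growth order. For large n, n^a · (log n)^b dominates n^a' · (log n)^b' iff a > a', or (a = a' and b > b'). Ranking the 3 terms shows the dominant one is 4 · n^3. Hence f(n) ∈ Θ(n^3).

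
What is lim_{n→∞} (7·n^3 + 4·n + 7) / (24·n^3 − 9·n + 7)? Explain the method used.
lim = 7/24

For large n the leading n^3 terms dominate both numerator and denominator. Dividing top and bottom by n^3, every other term tends to 0, leaving 7/24.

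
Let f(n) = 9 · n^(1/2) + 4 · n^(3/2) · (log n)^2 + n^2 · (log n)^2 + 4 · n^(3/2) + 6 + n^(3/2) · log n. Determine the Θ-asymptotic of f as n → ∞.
f(n) ∈ Θ(n^2 · (log n)^2)

Compare the terms by growth order. For large n, n^a · (log n)^b dominates n^a' · (log n)^b' iff a > a', or (a = a' and b > b'). Ranking the 6 terms shows the dominant one is n^2 · (log n)^2. Hence f(n) ∈ Θ(n^2 · (log n)^2).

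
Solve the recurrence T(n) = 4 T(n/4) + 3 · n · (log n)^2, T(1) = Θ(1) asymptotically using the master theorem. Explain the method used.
T(n) = Θ(n · (log n)^3)

Here log_4 4 = 1 and f(n) = 3 · n · (log n)^2 = Θ(n^(log_4 4) · (log n)^2). This is the extended Case 2 of the master theorem (f matches the critical exponent up to log factors), giving T(n) = Θ(n^(log_4 4) · (log n)^(2+1)) = Θ(n · (log n)^3).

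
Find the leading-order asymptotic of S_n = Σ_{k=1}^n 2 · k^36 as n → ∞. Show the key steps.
S_n ~ 2 · n^37 / 37

By integral comparison (Euler-Maclaurin), Σ_{k=1}^n 2 · k^36 = 2 · ∫_0^n x^36 dx + O(n^36) = 2 · n^37/37 + O(n^36). (Equivalently, Faulhaber's formula gives the same leading term.)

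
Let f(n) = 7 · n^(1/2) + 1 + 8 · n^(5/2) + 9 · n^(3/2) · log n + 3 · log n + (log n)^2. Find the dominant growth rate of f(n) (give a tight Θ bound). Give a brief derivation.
f(n) ∈ Θ(n^(5/2))

Compare the terms by growth order. For large n, n^a · (log n)^b dominates n^a' · (log n)^b' iff a > a', or (a = a' and b > b'). Ranking the 6 terms shows the dominant one is 8 · n^(5/2). Hence f(n) ∈ Θ(n^(5/2)).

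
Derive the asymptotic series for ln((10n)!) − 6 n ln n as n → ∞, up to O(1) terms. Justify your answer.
ln((10n)!) − 6 n ln n = 4 n ln n + 10(ln 10 − 1) n + (1/2) ln(2π·10n) + O(1/n)

Stirling: ln((10n)!) = 10n ln(10n) − 10n + (1/2) ln(2π·10n) + O(1/n).
Expand 10n ln(10n) = 10n (ln n + ln 10) = 10n ln n + 10n ln 10.
Subtract 6n ln n: leading term is (10 − 6) n ln n = 4 n ln n. The next term is 10n ln 10 − 10n = 10(ln 10 − 1) n. Then the (1/2) ln(2π·10n) correction.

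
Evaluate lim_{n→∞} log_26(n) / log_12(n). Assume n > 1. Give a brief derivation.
lim = ln(12) / ln(26) = log_26(12)

Change of base: log_26(n) = ln n / ln 26 and log_12(n) = ln n / ln 12. The ratio is (ln n / ln 26) · (ln 12 / ln n) = ln 12 / ln 26, a constant independent of n. So the limit is ln 12 / ln 26 = log_26(12).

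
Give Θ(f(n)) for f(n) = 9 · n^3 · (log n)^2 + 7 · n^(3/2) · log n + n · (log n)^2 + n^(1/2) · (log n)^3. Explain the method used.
f(n) ∈ Θ(n^3 · (log n)^2)

Compare the terms by growth order. For large n, n^a · (log n)^b dominates n^a' · (log n)^b' iff a > a', or (a = a' and b > b'). Ranking the 4 terms shows the dominant one is 9 · n^3 · (log n)^2. Hence f(n) ∈ Θ(n^3 · (log n)^2).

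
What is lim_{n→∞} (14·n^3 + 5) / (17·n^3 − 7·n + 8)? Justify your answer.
lim = 14/17

For large n the leading n^3 terms dominate both numerator and denominator. Dividing top and bottom by n^3, every other term tends to 0, leaving 14/17.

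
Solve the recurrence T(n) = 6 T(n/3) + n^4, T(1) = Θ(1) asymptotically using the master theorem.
T(n) = Θ(n^4)

log_3 6 ≈ 1.631. f(n) = n^4 dominates n^(log_3 6) since 4 > 1.631, and the regularity condition a·f(n/b) = 6·(n/3)^4 = (6/81)·n^4 ≤ c·f(n) holds with c = 6/81 ≈ 0.0741 < 1. So this is Case 3: T(n) = Θ(f(n)) = Θ(n^4).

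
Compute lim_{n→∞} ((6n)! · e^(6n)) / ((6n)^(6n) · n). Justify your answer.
lim = 0

Stirling: (6n)! ~ sqrt(2π·6n) · (6n/e)^(6n). Hence
  (6n)! · e^(6n) / (6n)^(6n) ~ sqrt(2π·6n).
Dividing by n: sqrt(2π·6n) / n = sqrt(2π·6) · n^((1−2)/2), so the expression behaves like sqrt(2π·6) · n^((1−2)/2) → 0.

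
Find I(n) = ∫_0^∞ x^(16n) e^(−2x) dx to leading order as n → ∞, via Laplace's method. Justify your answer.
I(n) ~ (sqrt(2π·16n) / 2) · (16n/(2e))^(16n)

Write the integrand as exp(16n ln x − 2x) and set f(x) = 16n ln x − 2x. Then f'(x) = 16n/x − 2 = 0 at x* = 16n/2, and f''(x*) = −16n/x*^2 = −2^2/(16n). Laplace's method (interior maximum) gives
  I(n) ~ e^(f(x*)) · sqrt(2π / |f''(x*)|)
        = exp(16n ln(16n/2) − 16n) · sqrt(2π · 16n / 2^2)
        = (16n/2)^(16n) e^(−16n) · sqrt(2π·16n) / 2
        = (sqrt(2π·16n) / 2) · (16n/(2e))^(16n).
This matches Γ(16n+1)/2^(16n+1) with Stirling applied to Γ.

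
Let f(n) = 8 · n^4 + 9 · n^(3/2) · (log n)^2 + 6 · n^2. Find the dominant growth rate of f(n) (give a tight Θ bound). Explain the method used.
f(n) ∈ Θ(n^4)

Compare the terms by growth order. For large n, n^a · (log n)^b dominates n^a' · (log n)^b' iff a > a', or (a = a' and b > b'). Ranking the 3 terms shows the dominant one is 8 · n^4. Hence f(n) ∈ Θ(n^4).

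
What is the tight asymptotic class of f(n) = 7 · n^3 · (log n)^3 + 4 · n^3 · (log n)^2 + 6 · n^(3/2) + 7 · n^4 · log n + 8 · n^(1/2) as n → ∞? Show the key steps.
f(n) ∈ Θ(n^4 · log n)

Compare the terms by growth order. For large n, n^a · (log n)^b dominates n^a' · (log n)^b' iff a > a', or (a = a' and b > b'). Ranking the 5 terms shows the dominant one is 7 · n^4 · log n. Hence f(n) ∈ Θ(n^4 · log n).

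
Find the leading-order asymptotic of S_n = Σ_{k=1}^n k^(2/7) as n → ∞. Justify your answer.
S_n ~ (7/9) · n^(9/7)

Integral comparison: Σ_{k=1}^n k^(2/7) = ∫_0^n x^(2/7) dx + O(n^(2/7)). The integral is n^(1 + 2/7) / (1 + 2/7) = n^((2+7)/7) / ((2+7)/7) = (7/9) · n^(9/7).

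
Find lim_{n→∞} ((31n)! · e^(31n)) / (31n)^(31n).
lim = ∞

Stirling: (31n)! ~ sqrt(2π·31n) · (31n/e)^(31n). Hence
  (31n)! · e^(31n) / (31n)^(31n) ~ sqrt(2π·31n) = sqrt(2π·31) · sqrt(n) → ∞.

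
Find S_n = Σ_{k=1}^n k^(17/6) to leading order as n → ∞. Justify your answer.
S_n ~ (6/23) · n^(23/6)

Integral comparison: Σ_{k=1}^n k^(17/6) = ∫_0^n x^(17/6) dx + O(n^(17/6)). The integral is n^(1 + 17/6) / (1 + 17/6) = n^((17+6)/6) / ((17+6)/6) = (6/23) · n^(23/6).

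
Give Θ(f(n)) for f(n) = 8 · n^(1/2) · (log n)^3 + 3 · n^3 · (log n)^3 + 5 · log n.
f(n) ∈ Θ(n^3 · (log n)^3)

Compare the terms by growth order. For large n, n^a · (log n)^b dominates n^a' · (log n)^b' iff a > a', or (a = a' and b > b'). Ranking the 3 terms shows the dominant one is 3 · n^3 · (log n)^3. Hence f(n) ∈ Θ(n^3 · (log n)^3).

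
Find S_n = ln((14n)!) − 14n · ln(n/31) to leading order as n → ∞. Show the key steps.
S_n ~ 14n · (ln 434 − 1) + O(ln n)

Stirling: ln((14n)!) = 14n ln(14n) − 14n + O(ln n).
  S_n = 14n ln(14n) − 14n − 14n ln(n/31) + O(ln n)
      = 14n ln(14n) − 14n ln n + 14n ln 31 − 14n + O(ln n)
      = 14n ln 14 + 14n ln 31 − 14n + O(ln n)
      = 14n (ln 434 − 1) + O(ln n).
Numerically ln(434) − 1 ≈ 5.0730.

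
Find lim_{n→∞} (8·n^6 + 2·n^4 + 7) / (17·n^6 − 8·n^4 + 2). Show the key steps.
lim = 8/17

For large n the leading n^6 terms dominate both numerator and denominator. Dividing top and bottom by n^6, every other term tends to 0, leaving 8/17.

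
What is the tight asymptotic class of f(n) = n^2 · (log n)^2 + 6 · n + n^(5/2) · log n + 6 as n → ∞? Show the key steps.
f(n) ∈ Θ(n^(5/2) · log n)

Compare the terms by growth order. For large n, n^a · (log n)^b dominates n^a' · (log n)^b' iff a > a', or (a = a' and b > b'). Ranking the 4 terms shows the dominant one is n^(5/2) · log n. Hence f(n) ∈ Θ(n^(5/2) · log n).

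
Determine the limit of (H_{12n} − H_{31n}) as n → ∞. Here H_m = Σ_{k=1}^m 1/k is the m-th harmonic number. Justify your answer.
lim = ln(12/31)

Euler-Maclaurin gives H_m = ln m + γ + 1/(2m) + O(1/m^2). The γ and O(1/m) terms cancel in the difference:
  H_{12n} − H_{31n} = ln(12n) − ln(31n) + O(1/n) = ln(12/31) + O(1/n).
Hence the limit is ln(12/31).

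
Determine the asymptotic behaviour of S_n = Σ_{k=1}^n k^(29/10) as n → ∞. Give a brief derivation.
S_n ~ (10/39) · n^(39/10)

Integral comparison: Σ_{k=1}^n k^(29/10) = ∫_0^n x^(29/10) dx + O(n^(29/10)). The integral is n^(1 + 29/10) / (1 + 29/10) = n^((29+10)/10) / ((29+10)/10) = (10/39) · n^(39/10).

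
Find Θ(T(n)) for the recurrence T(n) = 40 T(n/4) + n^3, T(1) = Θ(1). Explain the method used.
T(n) = Θ(n^3)

log_4 40 ≈ 2.661. f(n) = n^3 dominates n^(log_4 40) since 3 > 2.661, and the regularity condition a·f(n/b) = 40·(n/4)^3 = (40/64)·n^3 ≤ c·f(n) holds with c = 40/64 ≈ 0.625 < 1. So this is Case 3: T(n) = Θ(f(n)) = Θ(n^3).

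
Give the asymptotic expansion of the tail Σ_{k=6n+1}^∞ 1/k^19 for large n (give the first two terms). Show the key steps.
Σ_{k>6n} 1/k^19 = 1/(18 · (6n)^18) − 1/(2 · (6n)^19) + O(1/(6n)^20)

Compare to the integral: ∫_{6n}^∞ x^(−19) dx = [−x^(−18)/18]_{6n}^∞ = 1/((19−1)·(6n)^18). The Euler-Maclaurin correction adds −f(6n)/2 = −1/(2·(6n)^19). Euler-Maclaurin then gives
  Σ_{k>6n} 1/k^19 = ∫_{6n}^∞ dx/x^19 − 1/(2·(6n)^19) + O(1/(6n)^20).
(Equivalently this is ζ(19) − Σ_{k≤6n} 1/k^19.)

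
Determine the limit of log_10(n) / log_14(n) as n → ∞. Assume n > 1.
lim = ln(14) / ln(10) = log_10(14)

Change of base: log_10(n) = ln n / ln 10 and log_14(n) = ln n / ln 14. The ratio is (ln n / ln 10) · (ln 14 / ln n) = ln 14 / ln 10, a constant independent of n. So the limit is ln 14 / ln 10 = log_10(14).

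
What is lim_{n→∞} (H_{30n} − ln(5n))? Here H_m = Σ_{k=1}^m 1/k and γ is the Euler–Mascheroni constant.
lim = ln 6 + γ

By Euler-Maclaurin, H_m = ln m + γ + O(1/m). So
  H_{30n} − ln(5n) = ln(30n) + γ − ln(5n) + O(1/n)
                       = ln(30/5) + γ + O(1/n).
Hence the limit is ln(30/5) + γ (= ln 6).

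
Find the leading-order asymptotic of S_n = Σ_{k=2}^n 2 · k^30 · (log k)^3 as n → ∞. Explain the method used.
S_n ~ 2 · n^31 · (log n)^3 / 31

By integral comparison, S_n = ∫_1^n 2 · x^30 · (log x)^3 dx + O(n^30 · (log n)^3). For the integral, the leading term of ∫_1^n x^30 (log x)^3 dx is n^31/31 · (log n)^3 (by repeated integration by parts; each step lowers the log-exponent and produces a relatively O(1/log n) correction). Hence S_n ~ 2 · n^31 · (log n)^3 / 31.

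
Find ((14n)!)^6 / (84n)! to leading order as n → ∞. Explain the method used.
((14n)!)^6/(84n)! ~ ((2π·14n)^(5/2) / sqrt(6)) · 6^(−6·14n)  →  0

Write N = 14n. Stirling: N! ~ sqrt(2π N)(N/e)^N and (6N)! ~ sqrt(2π·6N)·(6N/e)^(6N).
  (N!)^6/(6N)! ~ (2π N)^(6/2) (N/e)^(6N) / [sqrt(2π·6N) (6N/e)^(6N)]
     = (2π N)^(6/2) / sqrt(2π·6N) · (N/(6N))^(6N)
     = (2π N)^((6−1)/2) / sqrt(6) · 6^(−6N).
Since 6^6 > 1, the factor 6^(−6N) decays exponentially, so the ratio → 0. Substituting N = 14n gives the stated form.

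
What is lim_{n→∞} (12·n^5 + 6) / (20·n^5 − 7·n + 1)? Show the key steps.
lim = 12/20 = 3/5

For large n the leading n^5 terms dominate both numerator and denominator. Dividing top and bottom by n^5, every other term tends to 0, leaving 12/20 = 3/5.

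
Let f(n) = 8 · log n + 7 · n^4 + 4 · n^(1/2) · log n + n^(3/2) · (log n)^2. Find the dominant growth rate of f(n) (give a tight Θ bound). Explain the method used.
f(n) ∈ Θ(n^4)

Compare the terms by growth order. For large n, n^a · (log n)^b dominates n^a' · (log n)^b' iff a > a', or (a = a' and b > b'). Ranking the 4 terms shows the dominant one is 7 · n^4. Hence f(n) ∈ Θ(n^4).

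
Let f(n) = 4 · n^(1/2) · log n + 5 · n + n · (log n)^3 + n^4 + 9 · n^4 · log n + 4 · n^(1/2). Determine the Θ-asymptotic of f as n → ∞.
f(n) ∈ Θ(n^4 · log n)

Compare the terms by growth order. For large n, n^a · (log n)^b dominates n^a' · (log n)^b' iff a > a', or (a = a' and b > b'). Ranking the 6 terms shows the dominant one is 9 · n^4 · log n. Hence f(n) ∈ Θ(n^4 · log n).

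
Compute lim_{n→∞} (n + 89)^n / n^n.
lim = e^89

Rewrite as (1 + 89/n)^(n). By the standard limit (1 + x/n)^n → e^x, we have (1 + 89/n)^n → e^89, and raising to the 1st power gives e^89.
More precisely, ln[(1 + 89/n)^(n)] = n · ln(1 + 89/n) = n · (89/n + O(1/n^2)) = 89 + O(1/n) → 89.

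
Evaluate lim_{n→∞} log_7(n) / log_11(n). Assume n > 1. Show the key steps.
lim = ln(11) / ln(7) = log_7(11)

Change of base: log_7(n) = ln n / ln 7 and log_11(n) = ln n / ln 11. The ratio is (ln n / ln 7) · (ln 11 / ln n) = ln 11 / ln 7, a constant independent of n. So the limit is ln 11 / ln 7 = log_7(11).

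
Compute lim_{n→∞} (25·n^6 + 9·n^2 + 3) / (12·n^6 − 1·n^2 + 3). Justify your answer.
lim = 25/12

For large n the leading n^6 terms dominate both numerator and denominator. Dividing top and bottom by n^6, every other term tends to 0, leaving 25/12.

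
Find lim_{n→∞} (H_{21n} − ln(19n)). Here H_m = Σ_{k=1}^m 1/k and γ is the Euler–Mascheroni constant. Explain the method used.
lim = ln(21/19) + γ

By Euler-Maclaurin, H_m = ln m + γ + O(1/m). So
  H_{21n} − ln(19n) = ln(21n) + γ − ln(19n) + O(1/n)
                       = ln(21/19) + γ + O(1/n).
Hence the limit is ln(21/19) + γ.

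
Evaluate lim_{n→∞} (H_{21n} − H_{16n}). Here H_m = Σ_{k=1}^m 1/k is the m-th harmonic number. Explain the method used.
lim = ln(21/16)

Euler-Maclaurin gives H_m = ln m + γ + 1/(2m) + O(1/m^2). The γ and O(1/m) terms cancel in the difference:
  H_{21n} − H_{16n} = ln(21n) − ln(16n) + O(1/n) = ln(21/16) + O(1/n).
Hence the limit is ln(21/16).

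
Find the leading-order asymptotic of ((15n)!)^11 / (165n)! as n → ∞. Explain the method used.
((15n)!)^11/(165n)! ~ ((2π·15n)^(10/2) / sqrt(11)) · 11^(−11·15n)  →  0

Write N = 15n. Stirling: N! ~ sqrt(2π N)(N/e)^N and (11N)! ~ sqrt(2π·11N)·(11N/e)^(11N).
  (N!)^11/(11N)! ~ (2π N)^(11/2) (N/e)^(11N) / [sqrt(2π·11N) (11N/e)^(11N)]
     = (2π N)^(11/2) / sqrt(2π·11N) · (N/(11N))^(11N)
     = (2π N)^((11−1)/2) / sqrt(11) · 11^(−11N).
Since 11^11 > 1, the factor 11^(−11N) decays exponentially, so the ratio → 0. Substituting N = 15n gives the stated form.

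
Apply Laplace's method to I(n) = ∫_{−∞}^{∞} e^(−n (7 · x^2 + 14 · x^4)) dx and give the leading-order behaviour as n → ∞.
I(n) ~ sqrt(π/(7n))

φ(x) = 7 · x^2 + 14 · x^4 has its unique global minimum at x* = 0 (since φ'(x) = 14x + 56x^3 = 0 only at x = 0 for real x with both coefficients positive, and φ → ∞ as |x| → ∞). At x* = 0, φ(0) = 0 and φ''(0) = 14. Laplace's method then gives
  I(n) ~ sqrt(2π / (n · φ''(0))) · e^(−n φ(0)) = sqrt(2π / (14n)) = sqrt(π/(7n)).
The 14 · x^4 term contributes only at subleading order (an O(1/n) relative correction).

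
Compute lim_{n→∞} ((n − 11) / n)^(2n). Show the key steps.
lim = e^(−22)

Rewrite as (1 − 11/n)^(2n). By the standard limit (1 + x/n)^n → e^x, we have (1 − 11/n)^n → e^(−11), and raising to the 2nd power gives e^(−22).
More precisely, ln[(1 − 11/n)^(2n)] = 2n · ln(1 − 11/n) = 2n · (-11/n + O(1/n^2)) = -22 + O(1/n) → -22.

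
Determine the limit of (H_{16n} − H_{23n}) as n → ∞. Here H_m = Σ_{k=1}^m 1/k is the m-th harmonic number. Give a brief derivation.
lim = ln(16/23)

Euler-Maclaurin gives H_m = ln m + γ + 1/(2m) + O(1/m^2). The γ and O(1/m) terms cancel in the difference:
  H_{16n} − H_{23n} = ln(16n) − ln(23n) + O(1/n) = ln(16/23) + O(1/n).
Hence the limit is ln(16/23).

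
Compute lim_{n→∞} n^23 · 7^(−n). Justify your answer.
lim = 0

Exponentials with base > 1 dominate every fixed polynomial: for any fixed c, n^c / 7^n → 0 as n → ∞ (e.g. by the ratio test, or by writing 7^n = e^(n ln 7) and noting e^(n ln 7) / n^c → ∞). Hence n^23 · 7^(−n) = n^23 / 7^n → 0.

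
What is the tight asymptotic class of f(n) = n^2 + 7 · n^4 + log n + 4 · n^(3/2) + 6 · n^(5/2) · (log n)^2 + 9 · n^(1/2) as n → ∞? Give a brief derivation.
f(n) ∈ Θ(n^4)

Compare the terms by growth order. For large n, n^a · (log n)^b dominates n^a' · (log n)^b' iff a > a', or (a = a' and b > b'). Ranking the 6 terms shows the dominant one is 7 · n^4. Hence f(n) ∈ Θ(n^4).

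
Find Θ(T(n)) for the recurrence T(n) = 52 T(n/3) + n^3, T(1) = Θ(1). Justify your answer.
T(n) = Θ(n^(log_3 52))

Master theorem: compare f(n) = n^3 to n^(log_3 52) where log_3 52 ≈ 3.597. Since 3 < log_3 52, we have f(n) = O(n^(log_3 52 − ε)) for some ε > 0 — Case 1. Hence T(n) = Θ(n^(log_3 52)).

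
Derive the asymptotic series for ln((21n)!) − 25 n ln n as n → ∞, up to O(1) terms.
ln((21n)!) − 25 n ln n = −4 n ln n + 21(ln 21 − 1) n + (1/2) ln(2π·21n) + O(1/n)

Stirling: ln((21n)!) = 21n ln(21n) − 21n + (1/2) ln(2π·21n) + O(1/n).
Expand 21n ln(21n) = 21n (ln n + ln 21) = 21n ln n + 21n ln 21.
Subtract 25n ln n: leading term is (21 − 25) n ln n = −4 n ln n. The next term is 21n ln 21 − 21n = 21(ln 21 − 1) n. Then the (1/2) ln(2π·21n) correction.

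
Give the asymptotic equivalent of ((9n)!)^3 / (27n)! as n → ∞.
((9n)!)^3/(27n)! ~ ((2π·9n)^(2/2) / sqrt(3)) · 3^(−3·9n)  →  0

Write N = 9n. Stirling: N! ~ sqrt(2π N)(N/e)^N and (3N)! ~ sqrt(2π·3N)·(3N/e)^(3N).
  (N!)^3/(3N)! ~ (2π N)^(3/2) (N/e)^(3N) / [sqrt(2π·3N) (3N/e)^(3N)]
     = (2π N)^(3/2) / sqrt(2π·3N) · (N/(3N))^(3N)
     = (2π N)^((3−1)/2) / sqrt(3) · 3^(−3N).
Since 3^3 > 1, the factor 3^(−3N) decays exponentially, so the ratio → 0. Substituting N = 9n gives the stated form.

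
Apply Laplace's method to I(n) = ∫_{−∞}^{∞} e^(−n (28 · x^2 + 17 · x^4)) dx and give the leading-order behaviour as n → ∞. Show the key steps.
I(n) ~ sqrt(π/(28n))

φ(x) = 28 · x^2 + 17 · x^4 has its unique global minimum at x* = 0 (since φ'(x) = 56x + 68x^3 = 0 only at x = 0 for real x with both coefficients positive, and φ → ∞ as |x| → ∞). At x* = 0, φ(0) = 0 and φ''(0) = 56. Laplace's method then gives
  I(n) ~ sqrt(2π / (n · φ''(0))) · e^(−n φ(0)) = sqrt(2π / (56n)) = sqrt(π/(28n)).
The 17 · x^4 term contributes only at subleading order (an O(1/n) relative correction).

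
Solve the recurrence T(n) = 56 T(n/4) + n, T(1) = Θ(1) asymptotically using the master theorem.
T(n) = Θ(n^(log_4 56))

Master theorem: compare f(n) = n to n^(log_4 56) where log_4 56 ≈ 2.904. Since 1 < log_4 56, we have f(n) = O(n^(log_4 56 − ε)) for some ε > 0 — Case 1. Hence T(n) = Θ(n^(log_4 56)).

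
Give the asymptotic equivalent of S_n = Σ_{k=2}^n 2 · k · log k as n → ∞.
S_n ~ n^2 log n − n^2 / 2

By integral comparison, S_n = ∫_1^n 2 · x · log x dx + O(n · log n). For the integral, ∫ x^1 log x dx = n^2 log n / 2 − n^2/4 (integration by parts). Hence S_n ~ n^2 log n − n^2 / 2.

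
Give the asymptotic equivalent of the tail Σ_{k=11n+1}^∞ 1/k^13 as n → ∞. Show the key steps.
Σ_{k>11n} 1/k^13 ~ 1/(12 · (11n)^12)

Compare to the integral: ∫_{11n}^∞ x^(−13) dx = [−x^(−12)/12]_{11n}^∞ = 1/((13−1)·(11n)^12). Euler-Maclaurin then gives
  Σ_{k>11n} 1/k^13 = ∫_{11n}^∞ dx/x^13 − 1/(2·(11n)^13) + O(1/(11n)^14).
(Equivalently this is ζ(13) − Σ_{k≤11n} 1/k^13.)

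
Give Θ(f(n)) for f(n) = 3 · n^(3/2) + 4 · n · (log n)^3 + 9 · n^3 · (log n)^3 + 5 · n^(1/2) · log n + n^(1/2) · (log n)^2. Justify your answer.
f(n) ∈ Θ(n^3 · (log n)^3)

Compare the terms by growth order. For large n, n^a · (log n)^b dominates n^a' · (log n)^b' iff a > a', or (a = a' and b > b'). Ranking the 5 terms shows the dominant one is 9 · n^3 · (log n)^3. Hence f(n) ∈ Θ(n^3 · (log n)^3).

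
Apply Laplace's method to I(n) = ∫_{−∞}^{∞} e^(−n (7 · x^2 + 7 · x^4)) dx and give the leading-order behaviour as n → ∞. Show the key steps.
I(n) ~ sqrt(π/(7n))

φ(x) = 7 · x^2 + 7 · x^4 has its unique global minimum at x* = 0 (since φ'(x) = 14x + 28x^3 = 0 only at x = 0 for real x with both coefficients positive, and φ → ∞ as |x| → ∞). At x* = 0, φ(0) = 0 and φ''(0) = 14. Laplace's method then gives
  I(n) ~ sqrt(2π / (n · φ''(0))) · e^(−n φ(0)) = sqrt(2π / (14n)) = sqrt(π/(7n)).
The 7 · x^4 term contributes only at subleading order (an O(1/n) relative correction).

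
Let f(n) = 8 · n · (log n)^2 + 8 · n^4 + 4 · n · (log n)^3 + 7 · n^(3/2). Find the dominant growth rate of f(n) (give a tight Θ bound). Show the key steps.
f(n) ∈ Θ(n^4)

Compare the terms by growth order. For large n, n^a · (log n)^b dominates n^a' · (log n)^b' iff a > a', or (a = a' and b > b'). Ranking the 4 terms shows the dominant one is 8 · n^4. Hence f(n) ∈ Θ(n^4).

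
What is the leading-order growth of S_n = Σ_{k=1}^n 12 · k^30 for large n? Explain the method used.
S_n ~ 12 · n^31 / 31

By integral comparison (Euler-Maclaurin), Σ_{k=1}^n 12 · k^30 = 12 · ∫_0^n x^30 dx + O(n^30) = 12 · n^31/31 + O(n^30). (Equivalently, Faulhaber's formula gives the same leading term.)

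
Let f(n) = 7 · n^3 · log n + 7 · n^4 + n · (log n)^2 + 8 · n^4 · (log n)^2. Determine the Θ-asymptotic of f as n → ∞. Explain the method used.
f(n) ∈ Θ(n^4 · (log n)^2)

Compare the terms by growth order. For large n, n^a · (log n)^b dominates n^a' · (log n)^b' iff a > a', or (a = a' and b > b'). Ranking the 4 terms shows the dominant one is 8 · n^4 · (log n)^2. Hence f(n) ∈ Θ(n^4 · (log n)^2).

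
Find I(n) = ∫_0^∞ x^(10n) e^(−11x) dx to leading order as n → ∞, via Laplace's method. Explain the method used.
I(n) ~ (sqrt(2π·10n) / 11) · (10n/(11e))^(10n)

Write the integrand as exp(10n ln x − 11x) and set f(x) = 10n ln x − 11x. Then f'(x) = 10n/x − 11 = 0 at x* = 10n/11, and f''(x*) = −10n/x*^2 = −11^2/(10n). Laplace's method (interior maximum) gives
  I(n) ~ e^(f(x*)) · sqrt(2π / |f''(x*)|)
        = exp(10n ln(10n/11) − 10n) · sqrt(2π · 10n / 11^2)
        = (10n/11)^(10n) e^(−10n) · sqrt(2π·10n) / 11
        = (sqrt(2π·10n) / 11) · (10n/(11e))^(10n).
This matches Γ(10n+1)/11^(10n+1) with Stirling applied to Γ.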